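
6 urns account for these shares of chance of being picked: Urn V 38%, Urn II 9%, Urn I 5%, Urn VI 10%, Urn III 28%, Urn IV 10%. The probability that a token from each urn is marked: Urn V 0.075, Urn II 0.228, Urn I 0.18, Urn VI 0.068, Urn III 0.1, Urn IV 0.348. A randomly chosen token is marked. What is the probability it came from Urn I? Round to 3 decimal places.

0.071

Prior × likelihood for each hypothesis:
  Urn V: 0.38 × 0.075 = 0.0285
  Urn II: 0.09 × 0.228 = 0.02052
  Urn I: 0.05 × 0.18 = 0.009
  Urn VI: 0.1 × 0.068 = 0.0068
  Urn III: 0.28 × 0.1 = 0.028
  Urn IV: 0.1 × 0.348 = 0.0348
Sum = 0.12762.
P(Urn I | evidence) = 0.009 / 0.12762 ≈ 0.071.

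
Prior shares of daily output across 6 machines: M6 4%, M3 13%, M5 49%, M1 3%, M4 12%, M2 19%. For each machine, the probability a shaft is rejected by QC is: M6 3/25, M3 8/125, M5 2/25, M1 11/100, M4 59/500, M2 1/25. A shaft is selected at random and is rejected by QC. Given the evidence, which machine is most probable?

By Bayes' rule, posterior ∝ prior × likelihood:
  M6: 0.04 × 0.12 = 0.0048
  M3: 0.13 × 0.064 = 0.00832
  M5: 0.49 × 0.08 = 0.0392
  M1: 0.03 × 0.11 = 0.0033
  M4: 0.12 × 0.118 = 0.01416
  M2: 0.19 × 0.04 = 0.0076
Total = 0.07738.
Largest term belongs to M5, so M5 is most probable.

M5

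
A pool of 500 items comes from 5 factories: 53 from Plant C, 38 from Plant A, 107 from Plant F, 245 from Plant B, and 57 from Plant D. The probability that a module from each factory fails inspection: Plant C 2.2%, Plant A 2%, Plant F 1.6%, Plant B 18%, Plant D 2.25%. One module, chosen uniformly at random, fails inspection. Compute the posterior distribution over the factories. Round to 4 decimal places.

Plant C 0.0238, Plant A 0.0155, Plant F 0.0349, Plant B 0.8996, Plant D 0.0262

Unnormalized posteriors (prior × likelihood):
  Plant C: 0.106 × 0.022 = 0.002332
  Plant A: 0.076 × 0.02 = 0.00152
  Plant F: 0.214 × 0.016 = 0.003424
  Plant B: 0.49 × 0.18 = 0.0882
  Plant D: 0.114 × 0.0225 = 0.002565
Normalizing constant = 0.098041.
P(Plant C | nonconforming) = 0.002332/0.098041 ≈ 0.0238
P(Plant A | nonconforming) = 0.00152/0.098041 ≈ 0.0155
P(Plant F | nonconforming) = 0.003424/0.098041 ≈ 0.0349
P(Plant B | nonconforming) = 0.0882/0.098041 ≈ 0.8996
P(Plant D | nonconforming) = 0.002565/0.098041 ≈ 0.0262
(Check: 0.0238+0.0155+0.0349+0.8996+0.0262 = 1.0000.)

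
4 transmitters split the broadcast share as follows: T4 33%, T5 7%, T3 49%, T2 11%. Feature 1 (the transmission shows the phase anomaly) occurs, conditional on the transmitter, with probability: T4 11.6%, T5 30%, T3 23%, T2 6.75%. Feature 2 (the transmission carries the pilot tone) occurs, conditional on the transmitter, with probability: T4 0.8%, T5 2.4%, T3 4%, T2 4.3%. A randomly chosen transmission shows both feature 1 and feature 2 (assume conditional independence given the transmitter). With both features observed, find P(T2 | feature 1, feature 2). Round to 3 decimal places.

Compute prior × likelihood for every hypothesis:
  T4: 0.33 × 0.116 × 0.008 = 0.00030624
  T5: 0.07 × 0.3 × 0.024 = 0.000504
  T3: 0.49 × 0.23 × 0.04 = 0.004508
  T2: 0.11 × 0.0675 × 0.043 = 0.000319275
Total = 0.005637515.
P(T2 | evidence) = 0.000319275 / 0.005637515 ≈ 0.057.

0.057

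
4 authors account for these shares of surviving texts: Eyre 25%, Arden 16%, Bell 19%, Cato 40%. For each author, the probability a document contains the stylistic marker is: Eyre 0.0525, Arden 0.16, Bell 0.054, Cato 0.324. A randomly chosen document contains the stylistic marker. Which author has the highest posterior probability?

Cato

Prior × likelihood for each hypothesis:
  Eyre: 0.25 × 0.0525 = 0.013125
  Arden: 0.16 × 0.16 = 0.0256
  Bell: 0.19 × 0.054 = 0.01026
  Cato: 0.4 × 0.324 = 0.1296
Sum = 0.178585.
Largest term belongs to Cato, so Cato is most probable.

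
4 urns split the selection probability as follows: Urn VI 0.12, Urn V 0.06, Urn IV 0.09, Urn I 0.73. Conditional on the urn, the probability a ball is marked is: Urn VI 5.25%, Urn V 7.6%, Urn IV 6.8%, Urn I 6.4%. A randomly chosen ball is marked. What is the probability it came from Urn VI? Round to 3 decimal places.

0.099

Unnormalized posteriors (prior × likelihood):
  Urn VI: 0.12 × 0.0525 = 0.0063
  Urn V: 0.06 × 0.076 = 0.00456
  Urn IV: 0.09 × 0.068 = 0.00612
  Urn I: 0.73 × 0.064 = 0.04672
Normalizing constant = 0.0637.
P(Urn VI | evidence) = 0.0063 / 0.0637 ≈ 0.099.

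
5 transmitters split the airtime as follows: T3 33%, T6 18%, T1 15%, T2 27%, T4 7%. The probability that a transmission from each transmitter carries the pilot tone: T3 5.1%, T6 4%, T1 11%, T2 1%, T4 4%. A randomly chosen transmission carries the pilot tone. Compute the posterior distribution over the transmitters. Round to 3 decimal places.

Prior × likelihood for each hypothesis:
  T3: 0.33 × 0.051 = 0.01683
  T6: 0.18 × 0.04 = 0.0072
  T1: 0.15 × 0.11 = 0.0165
  T2: 0.27 × 0.01 = 0.0027
  T4: 0.07 × 0.04 = 0.0028
Normalizing constant = 0.04603.
P(T3 | pilot) = 0.01683/0.04603 ≈ 0.366
P(T6 | pilot) = 0.0072/0.04603 ≈ 0.156
P(T1 | pilot) = 0.0165/0.04603 ≈ 0.358
P(T2 | pilot) = 0.0027/0.04603 ≈ 0.059
P(T4 | pilot) = 0.0028/0.04603 ≈ 0.061
(Check: 0.366+0.156+0.358+0.059+0.061 = 1.000.)

T3 0.366, T6 0.156, T1 0.358, T2 0.059, T4 0.061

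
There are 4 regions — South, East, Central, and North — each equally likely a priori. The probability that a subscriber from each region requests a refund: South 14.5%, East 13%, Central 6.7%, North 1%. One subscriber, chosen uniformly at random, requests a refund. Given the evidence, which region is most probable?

Since the prior is uniform, the posterior is proportional to the likelihood:
  South: 0.145
  East: 0.13
  Central: 0.067
  North: 0.01
Sum = 0.352.
Largest term belongs to South, so South is most probable.

South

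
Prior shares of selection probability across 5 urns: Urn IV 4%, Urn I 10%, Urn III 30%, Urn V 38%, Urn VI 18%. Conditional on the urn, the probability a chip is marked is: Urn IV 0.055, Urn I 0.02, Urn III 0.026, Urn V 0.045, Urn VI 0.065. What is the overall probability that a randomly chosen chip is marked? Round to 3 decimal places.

0.041

Unnormalized posteriors (prior × likelihood):
  Urn IV: 0.04 × 0.055 = 0.0022
  Urn I: 0.1 × 0.02 = 0.002
  Urn III: 0.3 × 0.026 = 0.0078
  Urn V: 0.38 × 0.045 = 0.0171
  Urn VI: 0.18 × 0.065 = 0.0117
P(marked) = 0.0022 + 0.002 + 0.0078 + 0.0171 + 0.0117 = 0.0408 → 0.041.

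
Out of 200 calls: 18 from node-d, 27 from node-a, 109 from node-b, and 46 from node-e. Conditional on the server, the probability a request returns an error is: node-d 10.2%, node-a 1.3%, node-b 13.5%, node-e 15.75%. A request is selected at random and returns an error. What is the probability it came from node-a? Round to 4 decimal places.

By Bayes' rule, posterior ∝ prior × likelihood:
  node-d: 0.09 × 0.102 = 0.00918
  node-a: 0.135 × 0.013 = 0.001755
  node-b: 0.545 × 0.135 = 0.073575
  node-e: 0.23 × 0.1575 = 0.036225
Normalizing constant = 0.120735.
P(node-a | evidence) = 0.001755 / 0.120735 ≈ 0.0145.

0.0145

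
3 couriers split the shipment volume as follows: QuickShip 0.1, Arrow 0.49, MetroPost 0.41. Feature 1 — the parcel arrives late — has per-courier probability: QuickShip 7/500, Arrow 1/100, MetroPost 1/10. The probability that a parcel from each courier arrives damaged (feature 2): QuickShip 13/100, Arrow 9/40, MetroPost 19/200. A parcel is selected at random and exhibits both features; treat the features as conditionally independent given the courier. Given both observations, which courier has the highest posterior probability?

Prior × likelihood for each hypothesis:
  QuickShip: 0.1 × 0.014 × 0.13 = 0.000182
  Arrow: 0.49 × 0.01 × 0.225 = 0.0011025
  MetroPost: 0.41 × 0.1 × 0.095 = 0.003895
Total = 0.0051795.
Largest term belongs to MetroPost, so MetroPost is most probable.

MetroPost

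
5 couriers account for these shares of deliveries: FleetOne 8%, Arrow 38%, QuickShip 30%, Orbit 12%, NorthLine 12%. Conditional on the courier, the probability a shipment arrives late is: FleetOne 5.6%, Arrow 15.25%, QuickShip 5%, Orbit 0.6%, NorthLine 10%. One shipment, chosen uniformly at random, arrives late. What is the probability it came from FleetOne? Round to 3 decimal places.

By Bayes' rule, posterior ∝ prior × likelihood:
  FleetOne: 0.08 × 0.056 = 0.00448
  Arrow: 0.38 × 0.1525 = 0.05795
  QuickShip: 0.3 × 0.05 = 0.015
  Orbit: 0.12 × 0.006 = 0.00072
  NorthLine: 0.12 × 0.1 = 0.012
Total = 0.09015.
P(FleetOne | evidence) = 0.00448 / 0.09015 ≈ 0.050.

0.050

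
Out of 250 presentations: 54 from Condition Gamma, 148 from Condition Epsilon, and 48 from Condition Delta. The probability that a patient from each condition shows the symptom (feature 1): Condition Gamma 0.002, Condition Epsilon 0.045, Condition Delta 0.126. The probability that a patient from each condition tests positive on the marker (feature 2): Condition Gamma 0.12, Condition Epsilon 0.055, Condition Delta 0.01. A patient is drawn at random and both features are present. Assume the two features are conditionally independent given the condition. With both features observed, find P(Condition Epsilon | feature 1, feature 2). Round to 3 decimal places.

0.833

Unnormalized posteriors (prior × likelihood):
  Condition Gamma: 0.216 × 0.002 × 0.12 = 0.00005184
  Condition Epsilon: 0.592 × 0.045 × 0.055 = 0.0014652
  Condition Delta: 0.192 × 0.126 × 0.01 = 0.00024192
Sum = 0.00175896.
P(Condition Epsilon | evidence) = 0.0014652 / 0.00175896 ≈ 0.833.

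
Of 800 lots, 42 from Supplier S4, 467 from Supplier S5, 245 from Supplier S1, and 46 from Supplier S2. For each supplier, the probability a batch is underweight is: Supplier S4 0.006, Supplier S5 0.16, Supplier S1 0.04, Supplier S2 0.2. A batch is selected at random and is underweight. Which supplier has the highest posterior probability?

Supplier S5

Compute prior × likelihood for every hypothesis:
  Supplier S4: 0.0525 × 0.006 = 0.000315
  Supplier S5: 0.58375 × 0.16 = 0.0934
  Supplier S1: 0.30625 × 0.04 = 0.01225
  Supplier S2: 0.0575 × 0.2 = 0.0115
Normalizing constant = 0.117465.
Largest term belongs to Supplier S5, so Supplier S5 is most probable.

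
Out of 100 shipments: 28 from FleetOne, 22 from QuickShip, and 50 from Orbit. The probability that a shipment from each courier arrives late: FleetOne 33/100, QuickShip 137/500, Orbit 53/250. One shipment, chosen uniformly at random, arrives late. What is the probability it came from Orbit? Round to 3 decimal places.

Unnormalized posteriors (prior × likelihood):
  FleetOne: 0.28 × 0.33 = 0.0924
  QuickShip: 0.22 × 0.274 = 0.06028
  Orbit: 0.5 × 0.212 = 0.106
Normalizing constant = 0.25868.
P(Orbit | evidence) = 0.106 / 0.25868 ≈ 0.410.

0.410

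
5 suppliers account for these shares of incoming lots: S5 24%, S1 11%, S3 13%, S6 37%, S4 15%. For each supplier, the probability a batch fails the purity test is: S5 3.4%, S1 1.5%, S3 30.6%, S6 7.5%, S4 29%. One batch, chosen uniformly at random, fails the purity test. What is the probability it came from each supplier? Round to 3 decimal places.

S5 0.068, S1 0.014, S3 0.329, S6 0.230, S4 0.360

By Bayes' rule, posterior ∝ prior × likelihood:
  S5: 0.24 × 0.034 = 0.00816
  S1: 0.11 × 0.015 = 0.00165
  S3: 0.13 × 0.306 = 0.03978
  S6: 0.37 × 0.075 = 0.02775
  S4: 0.15 × 0.29 = 0.0435
Total = 0.12084.
P(S5 | off-spec) = 0.00816/0.12084 ≈ 0.068
P(S1 | off-spec) = 0.00165/0.12084 ≈ 0.014
P(S3 | off-spec) = 0.03978/0.12084 ≈ 0.329
P(S6 | off-spec) = 0.02775/0.12084 ≈ 0.230
P(S4 | off-spec) = 0.0435/0.12084 ≈ 0.360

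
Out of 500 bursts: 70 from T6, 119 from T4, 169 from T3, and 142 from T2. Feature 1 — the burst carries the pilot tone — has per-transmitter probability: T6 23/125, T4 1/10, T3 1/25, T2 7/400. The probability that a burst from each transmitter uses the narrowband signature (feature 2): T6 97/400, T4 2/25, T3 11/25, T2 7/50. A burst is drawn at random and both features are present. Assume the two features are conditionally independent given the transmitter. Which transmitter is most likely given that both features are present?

Prior × likelihood for each hypothesis:
  T6: 0.14 × 0.184 × 0.2425 = 0.0062468
  T4: 0.238 × 0.1 × 0.08 = 0.001904
  T3: 0.338 × 0.04 × 0.44 = 0.0059488
  T2: 0.284 × 0.0175 × 0.14 = 0.0006958
Sum = 0.0147954.
Largest term belongs to T6, so T6 is most probable.

T6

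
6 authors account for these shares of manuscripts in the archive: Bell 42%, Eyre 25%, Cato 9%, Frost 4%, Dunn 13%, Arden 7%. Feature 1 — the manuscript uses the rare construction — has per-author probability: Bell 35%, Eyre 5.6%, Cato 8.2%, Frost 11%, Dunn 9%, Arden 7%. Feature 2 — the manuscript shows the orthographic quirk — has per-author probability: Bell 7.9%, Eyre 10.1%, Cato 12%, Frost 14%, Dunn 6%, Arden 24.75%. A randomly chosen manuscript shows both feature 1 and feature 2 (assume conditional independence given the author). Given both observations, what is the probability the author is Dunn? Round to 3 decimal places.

Prior × likelihood for each hypothesis:
  Bell: 0.42 × 0.35 × 0.079 = 0.011613
  Eyre: 0.25 × 0.056 × 0.101 = 0.001414
  Cato: 0.09 × 0.082 × 0.12 = 0.0008856
  Frost: 0.04 × 0.11 × 0.14 = 0.000616
  Dunn: 0.13 × 0.09 × 0.06 = 0.000702
  Arden: 0.07 × 0.07 × 0.2475 = 0.00121275
Sum = 0.01644335.
P(Dunn | evidence) = 0.000702 / 0.01644335 ≈ 0.043.

0.043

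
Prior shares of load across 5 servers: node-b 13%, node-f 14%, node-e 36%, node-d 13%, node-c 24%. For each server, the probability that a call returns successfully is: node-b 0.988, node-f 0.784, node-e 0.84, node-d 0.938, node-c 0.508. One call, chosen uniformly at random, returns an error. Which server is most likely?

node-c

Taking complements, P(error | each) = node-b 0.012, node-f 0.216, node-e 0.16, node-d 0.062, node-c 0.492.
Prior × likelihood for each hypothesis:
  node-b: 0.13 × 0.012 = 0.00156
  node-f: 0.14 × 0.216 = 0.03024
  node-e: 0.36 × 0.16 = 0.0576
  node-d: 0.13 × 0.062 = 0.00806
  node-c: 0.24 × 0.492 = 0.11808
Normalizing constant = 0.21554.
Largest term belongs to node-c, so node-c is most probable.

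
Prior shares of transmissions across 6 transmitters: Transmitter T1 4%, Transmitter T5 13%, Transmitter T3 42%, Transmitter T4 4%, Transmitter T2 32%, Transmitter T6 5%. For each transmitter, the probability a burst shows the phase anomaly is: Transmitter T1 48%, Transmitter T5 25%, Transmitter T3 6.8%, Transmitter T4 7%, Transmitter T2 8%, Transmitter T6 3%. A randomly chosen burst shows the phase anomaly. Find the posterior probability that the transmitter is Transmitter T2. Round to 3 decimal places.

Compute prior × likelihood for every hypothesis:
  Transmitter T1: 0.04 × 0.48 = 0.0192
  Transmitter T5: 0.13 × 0.25 = 0.0325
  Transmitter T3: 0.42 × 0.068 = 0.02856
  Transmitter T4: 0.04 × 0.07 = 0.0028
  Transmitter T2: 0.32 × 0.08 = 0.0256
  Transmitter T6: 0.05 × 0.03 = 0.0015
Total = 0.11016.
P(Transmitter T2 | evidence) = 0.0256 / 0.11016 ≈ 0.232.

0.232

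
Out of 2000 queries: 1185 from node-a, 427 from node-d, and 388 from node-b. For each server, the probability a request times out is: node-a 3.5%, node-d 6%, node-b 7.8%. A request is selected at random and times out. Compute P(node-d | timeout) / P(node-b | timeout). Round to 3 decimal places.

Compute prior × likelihood for every hypothesis:
  node-a: 0.5925 × 0.035 = 0.0207375
  node-d: 0.2135 × 0.06 = 0.01281
  node-b: 0.194 × 0.078 = 0.015132
Normalizing constant = 0.0486795.
The ratio is 0.01281 / 0.015132 (the normalizer cancels) = 0.847.

0.847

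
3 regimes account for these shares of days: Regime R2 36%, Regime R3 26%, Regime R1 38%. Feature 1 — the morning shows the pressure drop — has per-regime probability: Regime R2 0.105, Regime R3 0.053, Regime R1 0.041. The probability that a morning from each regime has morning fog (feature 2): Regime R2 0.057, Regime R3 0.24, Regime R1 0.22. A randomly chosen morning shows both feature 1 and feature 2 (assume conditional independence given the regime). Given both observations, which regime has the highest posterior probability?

By Bayes' rule, posterior ∝ prior × likelihood:
  Regime R2: 0.36 × 0.105 × 0.057 = 0.0021546
  Regime R3: 0.26 × 0.053 × 0.24 = 0.0033072
  Regime R1: 0.38 × 0.041 × 0.22 = 0.0034276
Total = 0.0088894.
Largest term belongs to Regime R1, so Regime R1 is most probable.

Regime R1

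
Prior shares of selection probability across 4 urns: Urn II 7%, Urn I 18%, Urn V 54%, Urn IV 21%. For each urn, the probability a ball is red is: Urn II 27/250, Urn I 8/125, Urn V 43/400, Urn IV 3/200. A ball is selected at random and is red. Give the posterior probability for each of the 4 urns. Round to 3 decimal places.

Urn II 0.094, Urn I 0.143, Urn V 0.723, Urn IV 0.039

Compute prior × likelihood for every hypothesis:
  Urn II: 0.07 × 0.108 = 0.00756
  Urn I: 0.18 × 0.064 = 0.01152
  Urn V: 0.54 × 0.1075 = 0.05805
  Urn IV: 0.21 × 0.015 = 0.00315
Normalizing constant = 0.08028.
P(Urn II | red) = 0.00756/0.08028 ≈ 0.094
P(Urn I | red) = 0.01152/0.08028 ≈ 0.143
P(Urn V | red) = 0.05805/0.08028 ≈ 0.723
P(Urn IV | red) = 0.00315/0.08028 ≈ 0.039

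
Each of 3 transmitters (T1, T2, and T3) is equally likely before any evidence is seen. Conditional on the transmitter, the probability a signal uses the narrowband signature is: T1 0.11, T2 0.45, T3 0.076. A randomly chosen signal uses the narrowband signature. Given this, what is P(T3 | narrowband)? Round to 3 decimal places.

0.119

Since the prior is uniform, the posterior is proportional to the likelihood:
  T1: 0.11
  T2: 0.45
  T3: 0.076
Normalizing constant = 0.636.
P(T3 | evidence) = 0.076 / 0.636 ≈ 0.119.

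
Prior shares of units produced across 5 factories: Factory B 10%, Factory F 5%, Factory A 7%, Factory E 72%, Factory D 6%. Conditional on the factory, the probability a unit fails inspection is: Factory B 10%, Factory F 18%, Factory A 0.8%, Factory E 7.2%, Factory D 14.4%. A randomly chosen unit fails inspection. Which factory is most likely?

Factory E

Unnormalized posteriors (prior × likelihood):
  Factory B: 0.1 × 0.1 = 0.01
  Factory F: 0.05 × 0.18 = 0.009
  Factory A: 0.07 × 0.008 = 0.00056
  Factory E: 0.72 × 0.072 = 0.05184
  Factory D: 0.06 × 0.144 = 0.00864
Normalizing constant = 0.08004.
Largest term belongs to Factory E, so Factory E is most probable.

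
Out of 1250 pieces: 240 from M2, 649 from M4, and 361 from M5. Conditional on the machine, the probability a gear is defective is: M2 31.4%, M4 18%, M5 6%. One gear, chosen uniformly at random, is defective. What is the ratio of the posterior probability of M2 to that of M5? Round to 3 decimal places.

Compute prior × likelihood for every hypothesis:
  M2: 0.192 × 0.314 = 0.060288
  M4: 0.5192 × 0.18 = 0.093456
  M5: 0.2888 × 0.06 = 0.017328
Normalizing constant = 0.171072.
The ratio is 0.060288 / 0.017328 (the normalizer cancels) = 3.479.

3.479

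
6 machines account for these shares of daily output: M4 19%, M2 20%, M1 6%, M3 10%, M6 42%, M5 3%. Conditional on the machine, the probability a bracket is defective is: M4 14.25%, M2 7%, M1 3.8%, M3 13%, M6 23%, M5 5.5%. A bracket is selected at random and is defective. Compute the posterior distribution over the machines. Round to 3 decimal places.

M4 0.175, M2 0.091, M1 0.015, M3 0.084, M6 0.625, M5 0.011

Compute prior × likelihood for every hypothesis:
  M4: 0.19 × 0.1425 = 0.027075
  M2: 0.2 × 0.07 = 0.014
  M1: 0.06 × 0.038 = 0.00228
  M3: 0.1 × 0.13 = 0.013
  M6: 0.42 × 0.23 = 0.0966
  M5: 0.03 × 0.055 = 0.00165
Sum = 0.154605.
P(M4 | defective) = 0.027075/0.154605 ≈ 0.175
P(M2 | defective) = 0.014/0.154605 ≈ 0.091
P(M1 | defective) = 0.00228/0.154605 ≈ 0.015
P(M3 | defective) = 0.013/0.154605 ≈ 0.084
P(M6 | defective) = 0.0966/0.154605 ≈ 0.625
P(M5 | defective) = 0.00165/0.154605 ≈ 0.011
(Check: 0.175+0.091+0.015+0.084+0.625+0.011 = 1.001.)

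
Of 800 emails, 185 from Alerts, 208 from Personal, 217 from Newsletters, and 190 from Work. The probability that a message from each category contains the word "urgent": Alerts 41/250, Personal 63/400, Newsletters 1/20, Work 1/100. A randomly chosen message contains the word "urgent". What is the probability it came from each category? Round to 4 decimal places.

Unnormalized posteriors (prior × likelihood):
  Alerts: 0.23125 × 0.164 = 0.037925
  Personal: 0.26 × 0.1575 = 0.04095
  Newsletters: 0.27125 × 0.05 = 0.0135625
  Work: 0.2375 × 0.01 = 0.002375
Normalizing constant = 0.0948125.
P(Alerts | urgent-flag) = 0.037925/0.0948125 ≈ 0.4000
P(Personal | urgent-flag) = 0.04095/0.0948125 ≈ 0.4319
P(Newsletters | urgent-flag) = 0.0135625/0.0948125 ≈ 0.1430
P(Work | urgent-flag) = 0.002375/0.0948125 ≈ 0.0250

Alerts 0.4000, Personal 0.4319, Newsletters 0.1430, Work 0.0250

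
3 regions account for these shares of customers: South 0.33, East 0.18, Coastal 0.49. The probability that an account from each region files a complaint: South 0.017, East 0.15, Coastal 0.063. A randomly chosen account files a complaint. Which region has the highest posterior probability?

Compute prior × likelihood for every hypothesis:
  South: 0.33 × 0.017 = 0.00561
  East: 0.18 × 0.15 = 0.027
  Coastal: 0.49 × 0.063 = 0.03087
Normalizing constant = 0.06348.
Largest term belongs to Coastal, so Coastal is most probable.

Coastal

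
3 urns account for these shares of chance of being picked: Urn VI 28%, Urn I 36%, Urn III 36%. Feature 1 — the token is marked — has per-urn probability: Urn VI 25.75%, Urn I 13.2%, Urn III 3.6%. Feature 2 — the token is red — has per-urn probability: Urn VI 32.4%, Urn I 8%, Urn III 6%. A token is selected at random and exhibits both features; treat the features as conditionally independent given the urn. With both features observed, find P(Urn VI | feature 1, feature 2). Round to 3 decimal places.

0.836

Prior × likelihood for each hypothesis:
  Urn VI: 0.28 × 0.2575 × 0.324 = 0.0233604
  Urn I: 0.36 × 0.132 × 0.08 = 0.0038016
  Urn III: 0.36 × 0.036 × 0.06 = 0.0007776
Total = 0.0279396.
P(Urn VI | evidence) = 0.0233604 / 0.0279396 ≈ 0.836.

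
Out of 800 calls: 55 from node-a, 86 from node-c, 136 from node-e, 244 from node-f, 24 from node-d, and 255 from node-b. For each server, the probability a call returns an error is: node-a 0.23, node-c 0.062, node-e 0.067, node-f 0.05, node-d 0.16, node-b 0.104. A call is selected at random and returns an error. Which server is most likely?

node-b

Prior × likelihood for each hypothesis:
  node-a: 0.06875 × 0.23 = 0.0158125
  node-c: 0.1075 × 0.062 = 0.006665
  node-e: 0.17 × 0.067 = 0.01139
  node-f: 0.305 × 0.05 = 0.01525
  node-d: 0.03 × 0.16 = 0.0048
  node-b: 0.31875 × 0.104 = 0.03315
Sum = 0.0870675.
Largest term belongs to node-b, so node-b is most probable.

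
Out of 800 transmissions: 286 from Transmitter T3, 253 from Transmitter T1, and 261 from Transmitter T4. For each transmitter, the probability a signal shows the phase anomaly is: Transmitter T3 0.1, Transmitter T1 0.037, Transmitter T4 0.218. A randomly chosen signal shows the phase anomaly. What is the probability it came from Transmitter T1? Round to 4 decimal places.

By Bayes' rule, posterior ∝ prior × likelihood:
  Transmitter T3: 0.3575 × 0.1 = 0.03575
  Transmitter T1: 0.31625 × 0.037 = 0.01170125
  Transmitter T4: 0.32625 × 0.218 = 0.0711225
Total = 0.11857375.
P(Transmitter T1 | evidence) = 0.01170125 / 0.11857375 ≈ 0.0987.

0.0987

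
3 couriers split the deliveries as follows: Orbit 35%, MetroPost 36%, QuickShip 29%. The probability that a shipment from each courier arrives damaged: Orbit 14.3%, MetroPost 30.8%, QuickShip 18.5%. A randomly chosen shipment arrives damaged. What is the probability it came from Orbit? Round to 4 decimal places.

0.2332

By Bayes' rule, posterior ∝ prior × likelihood:
  Orbit: 0.35 × 0.143 = 0.05005
  MetroPost: 0.36 × 0.308 = 0.11088
  QuickShip: 0.29 × 0.185 = 0.05365
Sum = 0.21458.
P(Orbit | evidence) = 0.05005 / 0.21458 ≈ 0.2332.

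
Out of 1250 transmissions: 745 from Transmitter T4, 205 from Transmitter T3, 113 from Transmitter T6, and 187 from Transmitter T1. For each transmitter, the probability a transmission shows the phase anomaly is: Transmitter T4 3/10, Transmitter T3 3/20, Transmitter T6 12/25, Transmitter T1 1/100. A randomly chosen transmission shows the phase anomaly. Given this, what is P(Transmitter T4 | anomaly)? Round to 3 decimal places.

By Bayes' rule, posterior ∝ prior × likelihood:
  Transmitter T4: 0.596 × 0.3 = 0.1788
  Transmitter T3: 0.164 × 0.15 = 0.0246
  Transmitter T6: 0.0904 × 0.48 = 0.043392
  Transmitter T1: 0.1496 × 0.01 = 0.001496
Total = 0.248288.
P(Transmitter T4 | evidence) = 0.1788 / 0.248288 ≈ 0.720.

0.720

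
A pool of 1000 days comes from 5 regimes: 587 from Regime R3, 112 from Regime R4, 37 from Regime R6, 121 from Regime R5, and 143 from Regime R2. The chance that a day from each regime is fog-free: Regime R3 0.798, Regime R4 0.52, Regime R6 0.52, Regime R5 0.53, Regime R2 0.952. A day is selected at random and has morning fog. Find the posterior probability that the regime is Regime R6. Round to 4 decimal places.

Taking complements, P(fog | each) = Regime R3 0.202, Regime R4 0.48, Regime R6 0.48, Regime R5 0.47, Regime R2 0.048.
Unnormalized posteriors (prior × likelihood):
  Regime R3: 0.587 × 0.202 = 0.118574
  Regime R4: 0.112 × 0.48 = 0.05376
  Regime R6: 0.037 × 0.48 = 0.01776
  Regime R5: 0.121 × 0.47 = 0.05687
  Regime R2: 0.143 × 0.048 = 0.006864
Sum = 0.253828.
P(Regime R6 | evidence) = 0.01776 / 0.253828 ≈ 0.0700.

0.0700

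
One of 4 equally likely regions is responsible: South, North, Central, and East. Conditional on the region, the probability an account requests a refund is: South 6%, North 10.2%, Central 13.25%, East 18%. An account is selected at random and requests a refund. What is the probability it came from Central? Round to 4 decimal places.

0.2792

With a uniform prior (1/4 each), posterior ∝ likelihood:
  South: 0.06
  North: 0.102
  Central: 0.1325
  East: 0.18
Total = 0.4745.
P(Central | evidence) = 0.1325 / 0.4745 ≈ 0.2792.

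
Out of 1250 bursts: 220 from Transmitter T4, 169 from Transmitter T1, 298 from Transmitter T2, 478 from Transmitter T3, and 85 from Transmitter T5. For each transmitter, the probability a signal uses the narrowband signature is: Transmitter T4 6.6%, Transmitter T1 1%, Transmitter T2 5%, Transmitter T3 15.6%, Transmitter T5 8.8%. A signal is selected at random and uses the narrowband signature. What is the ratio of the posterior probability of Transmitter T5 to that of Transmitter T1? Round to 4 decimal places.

4.4260

Prior × likelihood for each hypothesis:
  Transmitter T4: 0.176 × 0.066 = 0.011616
  Transmitter T1: 0.1352 × 0.01 = 0.001352
  Transmitter T2: 0.2384 × 0.05 = 0.01192
  Transmitter T3: 0.3824 × 0.156 = 0.0596544
  Transmitter T5: 0.068 × 0.088 = 0.005984
Normalizing constant = 0.0905264.
The ratio is 0.005984 / 0.001352 (the normalizer cancels) = 4.4260.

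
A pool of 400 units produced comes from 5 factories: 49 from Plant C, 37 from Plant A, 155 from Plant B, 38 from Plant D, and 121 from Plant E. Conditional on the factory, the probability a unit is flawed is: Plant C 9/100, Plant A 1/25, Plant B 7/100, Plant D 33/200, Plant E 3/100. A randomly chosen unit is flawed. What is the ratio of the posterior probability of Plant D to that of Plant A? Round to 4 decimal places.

Prior × likelihood for each hypothesis:
  Plant C: 0.1225 × 0.09 = 0.011025
  Plant A: 0.0925 × 0.04 = 0.0037
  Plant B: 0.3875 × 0.07 = 0.027125
  Plant D: 0.095 × 0.165 = 0.015675
  Plant E: 0.3025 × 0.03 = 0.009075
Sum = 0.0666.
The ratio is 0.015675 / 0.0037 (the normalizer cancels) = 4.2365.

4.2365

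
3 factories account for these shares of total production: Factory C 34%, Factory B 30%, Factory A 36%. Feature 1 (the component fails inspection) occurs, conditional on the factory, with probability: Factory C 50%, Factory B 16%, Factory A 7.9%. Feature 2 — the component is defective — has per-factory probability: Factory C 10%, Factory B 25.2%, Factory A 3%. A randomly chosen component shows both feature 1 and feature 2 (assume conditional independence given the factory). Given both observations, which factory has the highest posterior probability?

Factory C

Prior × likelihood for each hypothesis:
  Factory C: 0.34 × 0.5 × 0.1 = 0.017
  Factory B: 0.3 × 0.16 × 0.252 = 0.012096
  Factory A: 0.36 × 0.079 × 0.03 = 0.0008532
Total = 0.0299492.
Largest term belongs to Factory C, so Factory C is most probable.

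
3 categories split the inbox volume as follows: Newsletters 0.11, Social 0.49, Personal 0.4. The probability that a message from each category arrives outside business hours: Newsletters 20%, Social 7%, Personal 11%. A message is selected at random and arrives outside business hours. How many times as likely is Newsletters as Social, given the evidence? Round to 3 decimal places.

By Bayes' rule, posterior ∝ prior × likelihood:
  Newsletters: 0.11 × 0.2 = 0.022
  Social: 0.49 × 0.07 = 0.0343
  Personal: 0.4 × 0.11 = 0.044
Normalizing constant = 0.1003.
The ratio is 0.022 / 0.0343 (the normalizer cancels) = 0.641.

0.641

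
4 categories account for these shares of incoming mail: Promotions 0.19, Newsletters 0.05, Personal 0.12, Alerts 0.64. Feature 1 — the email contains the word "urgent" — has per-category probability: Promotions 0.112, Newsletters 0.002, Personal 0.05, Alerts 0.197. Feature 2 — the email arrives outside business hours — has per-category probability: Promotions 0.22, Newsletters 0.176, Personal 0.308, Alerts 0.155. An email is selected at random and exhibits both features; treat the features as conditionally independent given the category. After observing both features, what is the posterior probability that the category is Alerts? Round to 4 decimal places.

Unnormalized posteriors (prior × likelihood):
  Promotions: 0.19 × 0.112 × 0.22 = 0.0046816
  Newsletters: 0.05 × 0.002 × 0.176 = 0.0000176
  Personal: 0.12 × 0.05 × 0.308 = 0.001848
  Alerts: 0.64 × 0.197 × 0.155 = 0.0195424
Normalizing constant = 0.0260896.
P(Alerts | evidence) = 0.0195424 / 0.0260896 ≈ 0.7490.

0.7490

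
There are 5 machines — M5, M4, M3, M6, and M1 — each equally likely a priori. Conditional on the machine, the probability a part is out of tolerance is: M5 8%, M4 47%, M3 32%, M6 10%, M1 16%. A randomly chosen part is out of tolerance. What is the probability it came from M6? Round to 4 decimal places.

With a uniform prior (1/5 each), posterior ∝ likelihood:
  M5: 0.08
  M4: 0.47
  M3: 0.32
  M6: 0.1
  M1: 0.16
Normalizing constant = 1.13.
P(M6 | evidence) = 0.1 / 1.13 ≈ 0.0885.

0.0885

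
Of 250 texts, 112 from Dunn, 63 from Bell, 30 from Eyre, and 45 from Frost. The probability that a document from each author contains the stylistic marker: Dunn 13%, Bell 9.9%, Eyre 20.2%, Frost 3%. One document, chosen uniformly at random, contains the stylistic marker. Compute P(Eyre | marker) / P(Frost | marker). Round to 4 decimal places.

4.4889

By Bayes' rule, posterior ∝ prior × likelihood:
  Dunn: 0.448 × 0.13 = 0.05824
  Bell: 0.252 × 0.099 = 0.024948
  Eyre: 0.12 × 0.202 = 0.02424
  Frost: 0.18 × 0.03 = 0.0054
Total = 0.112828.
The ratio is 0.02424 / 0.0054 (the normalizer cancels) = 4.4889.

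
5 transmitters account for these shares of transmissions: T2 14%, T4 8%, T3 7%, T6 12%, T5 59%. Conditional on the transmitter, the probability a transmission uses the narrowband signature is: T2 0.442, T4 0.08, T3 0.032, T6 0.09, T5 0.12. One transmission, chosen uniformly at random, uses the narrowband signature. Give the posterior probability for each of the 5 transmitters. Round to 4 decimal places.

Unnormalized posteriors (prior × likelihood):
  T2: 0.14 × 0.442 = 0.06188
  T4: 0.08 × 0.08 = 0.0064
  T3: 0.07 × 0.032 = 0.00224
  T6: 0.12 × 0.09 = 0.0108
  T5: 0.59 × 0.12 = 0.0708
Total = 0.15212.
P(T2 | narrowband) = 0.06188/0.15212 ≈ 0.4068
P(T4 | narrowband) = 0.0064/0.15212 ≈ 0.0421
P(T3 | narrowband) = 0.00224/0.15212 ≈ 0.0147
P(T6 | narrowband) = 0.0108/0.15212 ≈ 0.0710
P(T5 | narrowband) = 0.0708/0.15212 ≈ 0.4654

T2 0.4068, T4 0.0421, T3 0.0147, T6 0.0710, T5 0.4654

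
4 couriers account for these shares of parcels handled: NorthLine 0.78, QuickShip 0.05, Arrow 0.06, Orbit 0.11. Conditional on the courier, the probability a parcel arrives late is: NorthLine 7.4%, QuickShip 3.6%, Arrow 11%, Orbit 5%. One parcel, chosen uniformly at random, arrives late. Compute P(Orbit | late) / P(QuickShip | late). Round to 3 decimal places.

3.056

Prior × likelihood for each hypothesis:
  NorthLine: 0.78 × 0.074 = 0.05772
  QuickShip: 0.05 × 0.036 = 0.0018
  Arrow: 0.06 × 0.11 = 0.0066
  Orbit: 0.11 × 0.05 = 0.0055
Sum = 0.07162.
The ratio is 0.0055 / 0.0018 (the normalizer cancels) = 3.056.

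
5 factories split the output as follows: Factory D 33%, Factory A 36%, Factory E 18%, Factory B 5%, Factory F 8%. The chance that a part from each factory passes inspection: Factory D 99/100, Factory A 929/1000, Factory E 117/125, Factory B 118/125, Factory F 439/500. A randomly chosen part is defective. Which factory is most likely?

Factory A

Taking complements, P(defective | each) = Factory D 0.01, Factory A 0.071, Factory E 0.064, Factory B 0.056, Factory F 0.122.
Compute prior × likelihood for every hypothesis:
  Factory D: 0.33 × 0.01 = 0.0033
  Factory A: 0.36 × 0.071 = 0.02556
  Factory E: 0.18 × 0.064 = 0.01152
  Factory B: 0.05 × 0.056 = 0.0028
  Factory F: 0.08 × 0.122 = 0.00976
Total = 0.05294.
Largest term belongs to Factory A, so Factory A is most probable.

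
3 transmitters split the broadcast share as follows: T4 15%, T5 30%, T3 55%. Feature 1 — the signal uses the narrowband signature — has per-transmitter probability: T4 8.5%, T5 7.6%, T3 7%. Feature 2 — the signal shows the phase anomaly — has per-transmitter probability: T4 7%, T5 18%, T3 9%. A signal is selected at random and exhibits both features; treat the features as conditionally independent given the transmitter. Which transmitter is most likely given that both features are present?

T5

By Bayes' rule, posterior ∝ prior × likelihood:
  T4: 0.15 × 0.085 × 0.07 = 0.0008925
  T5: 0.3 × 0.076 × 0.18 = 0.004104
  T3: 0.55 × 0.07 × 0.09 = 0.003465
Normalizing constant = 0.0084615.
Largest term belongs to T5, so T5 is most probable.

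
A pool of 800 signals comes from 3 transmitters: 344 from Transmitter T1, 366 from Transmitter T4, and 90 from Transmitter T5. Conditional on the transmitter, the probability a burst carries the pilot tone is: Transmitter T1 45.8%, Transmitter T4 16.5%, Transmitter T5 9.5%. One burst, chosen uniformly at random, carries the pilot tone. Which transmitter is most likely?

Transmitter T1

By Bayes' rule, posterior ∝ prior × likelihood:
  Transmitter T1: 0.43 × 0.458 = 0.19694
  Transmitter T4: 0.4575 × 0.165 = 0.0754875
  Transmitter T5: 0.1125 × 0.095 = 0.0106875
Total = 0.283115.
Largest term belongs to Transmitter T1, so Transmitter T1 is most probable.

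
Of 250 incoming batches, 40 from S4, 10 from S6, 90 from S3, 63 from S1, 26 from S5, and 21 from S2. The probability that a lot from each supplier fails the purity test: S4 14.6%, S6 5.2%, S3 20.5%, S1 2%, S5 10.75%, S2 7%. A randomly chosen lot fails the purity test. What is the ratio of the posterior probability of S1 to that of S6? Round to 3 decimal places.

Compute prior × likelihood for every hypothesis:
  S4: 0.16 × 0.146 = 0.02336
  S6: 0.04 × 0.052 = 0.00208
  S3: 0.36 × 0.205 = 0.0738
  S1: 0.252 × 0.02 = 0.00504
  S5: 0.104 × 0.1075 = 0.01118
  S2: 0.084 × 0.07 = 0.00588
Total = 0.12134.
The ratio is 0.00504 / 0.00208 (the normalizer cancels) = 2.423.

2.423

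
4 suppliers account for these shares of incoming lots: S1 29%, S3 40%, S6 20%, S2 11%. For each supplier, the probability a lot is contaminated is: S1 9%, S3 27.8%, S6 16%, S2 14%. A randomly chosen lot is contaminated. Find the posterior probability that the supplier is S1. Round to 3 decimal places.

0.141

Compute prior × likelihood for every hypothesis:
  S1: 0.29 × 0.09 = 0.0261
  S3: 0.4 × 0.278 = 0.1112
  S6: 0.2 × 0.16 = 0.032
  S2: 0.11 × 0.14 = 0.0154
Normalizing constant = 0.1847.
P(S1 | evidence) = 0.0261 / 0.1847 ≈ 0.141.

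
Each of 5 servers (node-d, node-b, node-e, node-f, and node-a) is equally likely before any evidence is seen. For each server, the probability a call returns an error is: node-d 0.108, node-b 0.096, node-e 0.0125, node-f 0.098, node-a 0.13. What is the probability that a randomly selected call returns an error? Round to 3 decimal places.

0.089

Since the prior is uniform, the posterior is proportional to the likelihood:
  node-d: 0.108
  node-b: 0.096
  node-e: 0.0125
  node-f: 0.098
  node-a: 0.13
P(error) = (1/5) × (0.108 + 0.096 + 0.0125 + 0.098 + 0.13) = 0.4445/5 ≈ 0.089.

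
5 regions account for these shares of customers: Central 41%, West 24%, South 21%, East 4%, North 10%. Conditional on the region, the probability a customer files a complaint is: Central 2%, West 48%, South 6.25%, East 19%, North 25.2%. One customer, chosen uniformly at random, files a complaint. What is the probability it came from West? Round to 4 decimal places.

0.6803

By Bayes' rule, posterior ∝ prior × likelihood:
  Central: 0.41 × 0.02 = 0.0082
  West: 0.24 × 0.48 = 0.1152
  South: 0.21 × 0.0625 = 0.013125
  East: 0.04 × 0.19 = 0.0076
  North: 0.1 × 0.252 = 0.0252
Sum = 0.169325.
P(West | evidence) = 0.1152 / 0.169325 ≈ 0.6803.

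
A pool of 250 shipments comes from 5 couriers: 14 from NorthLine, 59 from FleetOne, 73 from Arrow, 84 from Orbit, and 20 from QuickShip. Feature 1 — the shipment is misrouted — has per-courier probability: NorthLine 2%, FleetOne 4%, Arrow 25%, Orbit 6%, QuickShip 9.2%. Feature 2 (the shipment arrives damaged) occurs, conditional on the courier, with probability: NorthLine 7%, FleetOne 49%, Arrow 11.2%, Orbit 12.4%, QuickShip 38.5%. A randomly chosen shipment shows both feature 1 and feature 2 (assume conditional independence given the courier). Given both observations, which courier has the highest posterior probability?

Arrow

Compute prior × likelihood for every hypothesis:
  NorthLine: 0.056 × 0.02 × 0.07 = 0.0000784
  FleetOne: 0.236 × 0.04 × 0.49 = 0.0046256
  Arrow: 0.292 × 0.25 × 0.112 = 0.008176
  Orbit: 0.336 × 0.06 × 0.124 = 0.00249984
  QuickShip: 0.08 × 0.092 × 0.385 = 0.0028336
Sum = 0.01821344.
Largest term belongs to Arrow, so Arrow is most probable.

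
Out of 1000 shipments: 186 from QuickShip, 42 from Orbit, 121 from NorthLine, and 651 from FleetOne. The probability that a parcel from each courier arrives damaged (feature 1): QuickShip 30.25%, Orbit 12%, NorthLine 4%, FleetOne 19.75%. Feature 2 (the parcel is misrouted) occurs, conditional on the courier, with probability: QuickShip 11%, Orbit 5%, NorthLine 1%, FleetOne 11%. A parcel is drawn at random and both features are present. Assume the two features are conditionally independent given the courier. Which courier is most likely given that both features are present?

By Bayes' rule, posterior ∝ prior × likelihood:
  QuickShip: 0.186 × 0.3025 × 0.11 = 0.00618915
  Orbit: 0.042 × 0.12 × 0.05 = 0.000252
  NorthLine: 0.121 × 0.04 × 0.01 = 0.0000484
  FleetOne: 0.651 × 0.1975 × 0.11 = 0.014142975
Normalizing constant = 0.020632525.
Largest term belongs to FleetOne, so FleetOne is most probable.

FleetOne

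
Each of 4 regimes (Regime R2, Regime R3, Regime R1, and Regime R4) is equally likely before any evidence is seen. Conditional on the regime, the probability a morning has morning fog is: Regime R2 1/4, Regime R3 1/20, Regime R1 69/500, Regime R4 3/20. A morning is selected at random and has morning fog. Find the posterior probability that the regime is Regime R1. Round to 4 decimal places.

With a uniform prior (1/4 each), posterior ∝ likelihood:
  Regime R2: 0.25
  Regime R3: 0.05
  Regime R1: 0.138
  Regime R4: 0.15
Total = 0.588.
P(Regime R1 | evidence) = 0.138 / 0.588 ≈ 0.2347.

0.2347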